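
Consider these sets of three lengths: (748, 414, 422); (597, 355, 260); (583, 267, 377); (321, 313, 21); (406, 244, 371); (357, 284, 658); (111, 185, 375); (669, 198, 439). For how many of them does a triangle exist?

5

(414,422,748): 414+422 > 748 → valid
(260,355,597): 260+355 > 597 → valid
(267,377,583): 267+377 > 583 → valid
(21,313,321): 21+313 > 321 → valid
(244,371,406): 244+371 > 406 → valid
(284,357,658): 284+357 ≤ 658 → not valid
(111,185,375): 111+185 ≤ 375 → not valid
(198,439,669): 198+439 ≤ 669 → not valid
5 of the 8 triples form a triangle.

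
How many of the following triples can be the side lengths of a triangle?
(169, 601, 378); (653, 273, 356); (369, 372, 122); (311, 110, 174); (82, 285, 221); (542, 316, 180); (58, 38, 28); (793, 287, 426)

3

(169,378,601): 169+378 ≤ 601 → not valid
(273,356,653): 273+356 ≤ 653 → not valid
(122,369,372): 122+369 > 372 → valid
(110,174,311): 110+174 ≤ 311 → not valid
(82,221,285): 82+221 > 285 → valid
(180,316,542): 180+316 ≤ 542 → not valid
(28,38,58): 28+38 > 58 → valid
(287,426,793): 287+426 ≤ 793 → not valid
3 of the 8 triples form a triangle.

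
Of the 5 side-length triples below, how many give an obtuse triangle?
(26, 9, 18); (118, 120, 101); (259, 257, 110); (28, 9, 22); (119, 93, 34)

3

(26,9,18): 9²+18² = 405 < 676 = 26² → obtuse
(118,120,101): 101²+118² = 24125 > 14400 = 120² → acute
(259,257,110): 110²+257² = 78149 > 67081 = 259² → acute
(28,9,22): 9²+22² = 565 < 784 = 28² → obtuse
(119,93,34): 34²+93² = 9805 < 14161 = 119² → obtuse
3 of the 5 are obtuse.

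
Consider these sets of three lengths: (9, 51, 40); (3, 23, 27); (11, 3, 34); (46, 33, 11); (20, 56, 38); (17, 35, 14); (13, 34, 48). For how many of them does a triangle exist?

(9,40,51): 9+40 ≤ 51 → not valid
(3,23,27): 3+23 ≤ 27 → not valid
(3,11,34): 3+11 ≤ 34 → not valid
(11,33,46): 11+33 ≤ 46 → not valid
(20,38,56): 20+38 > 56 → valid
(14,17,35): 14+17 ≤ 35 → not valid
(13,34,48): 13+34 ≤ 48 → not valid
1 of the 7 triples forms a triangle.

1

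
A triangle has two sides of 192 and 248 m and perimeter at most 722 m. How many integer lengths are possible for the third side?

226

Triangle inequality: 56 < x < 440. Perimeter ≤ 722 gives x ≤ 722 − 192 − 248 = 282.
So 56 < x ≤ 282; integers 57 through 282: 226 values.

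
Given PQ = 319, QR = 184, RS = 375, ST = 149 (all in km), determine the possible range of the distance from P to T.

0 ≤ PT ≤ 1027 km

The maximum is all hops collinear in one direction: 319 + 184 + 375 + 149 = 1027.
The longest hop is 375; the others sum to 652. Since 375 ≤ 652, the path can fold back on itself completely, so the minimum distance is 0.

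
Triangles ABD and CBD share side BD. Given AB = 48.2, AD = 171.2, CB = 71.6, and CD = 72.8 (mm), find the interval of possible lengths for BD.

123.0 < BD < 144.4

From triangle ABD: |48.2 − 171.2| < BD < 48.2 + 171.2, i.e. 123.0 < BD < 219.4.
From triangle CBD: 1.2 < BD < 144.4.
Both must hold, so BD lies in the intersection.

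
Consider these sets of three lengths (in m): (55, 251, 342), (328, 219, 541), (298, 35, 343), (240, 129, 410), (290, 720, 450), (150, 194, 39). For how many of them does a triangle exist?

(55,251,342): 55+251 ≤ 342 → not valid
(219,328,541): 219+328 > 541 → valid
(35,298,343): 35+298 ≤ 343 → not valid
(129,240,410): 129+240 ≤ 410 → not valid
(290,450,720): 290+450 > 720 → valid
(39,150,194): 39+150 ≤ 194 → not valid
2 of the 6 triples form a triangle.

2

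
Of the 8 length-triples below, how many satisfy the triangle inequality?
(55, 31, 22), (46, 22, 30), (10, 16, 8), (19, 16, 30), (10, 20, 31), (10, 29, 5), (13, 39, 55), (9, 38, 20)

3

(22,31,55): 22+31 ≤ 55 → not valid
(22,30,46): 22+30 > 46 → valid
(8,10,16): 8+10 > 16 → valid
(16,19,30): 16+19 > 30 → valid
(10,20,31): 10+20 ≤ 31 → not valid
(5,10,29): 5+10 ≤ 29 → not valid
(13,39,55): 13+39 ≤ 55 → not valid
(9,20,38): 9+20 ≤ 38 → not valid
3 of the 8 triples form a triangle.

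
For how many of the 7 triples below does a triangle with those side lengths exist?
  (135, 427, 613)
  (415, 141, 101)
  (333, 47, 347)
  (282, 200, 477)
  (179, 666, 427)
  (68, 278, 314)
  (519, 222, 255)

(135,427,613): 135+427 ≤ 613 → not valid
(101,141,415): 101+141 ≤ 415 → not valid
(47,333,347): 47+333 > 347 → valid
(200,282,477): 200+282 > 477 → valid
(179,427,666): 179+427 ≤ 666 → not valid
(68,278,314): 68+278 > 314 → valid
(222,255,519): 222+255 ≤ 519 → not valid
3 of the 7 triples form a triangle.

3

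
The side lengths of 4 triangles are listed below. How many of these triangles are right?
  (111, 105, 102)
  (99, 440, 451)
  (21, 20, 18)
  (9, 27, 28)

1

(111,105,102): 102²+105² = 21429 > 12321 = 111² → acute
(99,440,451): 99²+440² = 203401 = 451² → right
(21,20,18): 18²+20² = 724 > 441 = 21² → acute
(9,27,28): 9²+27² = 810 > 784 = 28² → acute
1 of the 4 is right.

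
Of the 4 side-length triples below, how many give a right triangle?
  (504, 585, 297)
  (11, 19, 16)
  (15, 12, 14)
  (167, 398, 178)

(504,585,297): 297²+504² = 342225 = 585² → right
(11,19,16): 11²+16² = 377 > 361 = 19² → acute
(15,12,14): 12²+14² = 340 > 225 = 15² → acute
(167,398,178): 167+178 ≤ 398, not a triangle
1 of the 4 is right.

1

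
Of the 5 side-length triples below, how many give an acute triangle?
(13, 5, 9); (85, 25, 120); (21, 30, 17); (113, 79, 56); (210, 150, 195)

1

(13,5,9): 5²+9² = 106 < 169 = 13² → obtuse
(85,25,120): 25+85 ≤ 120, not a triangle
(21,30,17): 17²+21² = 730 < 900 = 30² → obtuse
(113,79,56): 56²+79² = 9377 < 12769 = 113² → obtuse
(210,150,195): 150²+195² = 60525 > 44100 = 210² → acute
1 of the 5 is acute.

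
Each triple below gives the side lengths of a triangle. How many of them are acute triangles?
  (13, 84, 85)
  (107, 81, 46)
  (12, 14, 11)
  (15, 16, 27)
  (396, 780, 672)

1

(13,84,85): 13²+84² = 7225 = 85² → right
(107,81,46): 46²+81² = 8677 < 11449 = 107² → obtuse
(12,14,11): 11²+12² = 265 > 196 = 14² → acute
(15,16,27): 15²+16² = 481 < 729 = 27² → obtuse
(396,780,672): 396²+672² = 608400 = 780² → right
1 of the 5 is acute.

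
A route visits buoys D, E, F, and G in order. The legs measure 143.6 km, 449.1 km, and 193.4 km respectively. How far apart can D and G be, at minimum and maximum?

The maximum is all hops collinear in one direction: 143.6 + 449.1 + 193.4 = 786.1.
The longest hop is 449.1; the others sum to 337.0. Folding the others back against it leaves at least 449.1 − 337.0 = 112.1.

112.1 ≤ DG ≤ 786.1 km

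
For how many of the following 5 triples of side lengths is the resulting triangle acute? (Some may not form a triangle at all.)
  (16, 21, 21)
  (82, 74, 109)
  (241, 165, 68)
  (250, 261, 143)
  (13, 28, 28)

4

(16,21,21): 16²+21² = 697 > 441 = 21² → acute
(82,74,109): 74²+82² = 12200 > 11881 = 109² → acute
(241,165,68): 68+165 ≤ 241, not a triangle
(250,261,143): 143²+250² = 82949 > 68121 = 261² → acute
(13,28,28): 13²+28² = 953 > 784 = 28² → acute
4 of the 5 are acute.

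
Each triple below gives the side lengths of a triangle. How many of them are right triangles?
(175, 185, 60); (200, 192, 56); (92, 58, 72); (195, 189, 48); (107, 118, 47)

(175,185,60): 60²+175² = 34225 = 185² → right
(200,192,56): 56²+192² = 40000 = 200² → right
(92,58,72): 58²+72² = 8548 > 8464 = 92² → acute
(195,189,48): 48²+189² = 38025 = 195² → right
(107,118,47): 47²+107² = 13658 < 13924 = 118² → obtuse
3 of the 5 are right.

3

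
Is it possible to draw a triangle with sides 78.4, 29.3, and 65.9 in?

The longest side is 78.4, and the other two sum to 95.2.
Since 95.2 > 78.4, the triangle inequality holds.

Yes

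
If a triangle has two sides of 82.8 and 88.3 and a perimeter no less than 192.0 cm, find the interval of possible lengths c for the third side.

20.9 ≤ c < 171.1 cm

Triangle inequality alone gives 5.5 < c < 171.1.
The perimeter condition gives c ≥ 192.0 − 82.8 − 88.3 = 20.9.
Intersecting the two: 20.9 ≤ c < 171.1.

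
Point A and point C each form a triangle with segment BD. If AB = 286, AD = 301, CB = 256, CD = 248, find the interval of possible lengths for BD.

15 < BD < 504

From triangle ABD: |286 − 301| < BD < 286 + 301, i.e. 15 < BD < 587.
From triangle CBD: 8 < BD < 504.
Both must hold, so BD lies in the intersection.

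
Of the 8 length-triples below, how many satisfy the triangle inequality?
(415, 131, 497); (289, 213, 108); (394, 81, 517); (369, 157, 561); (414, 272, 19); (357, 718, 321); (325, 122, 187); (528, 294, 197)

(131,415,497): 131+415 > 497 → valid
(108,213,289): 108+213 > 289 → valid
(81,394,517): 81+394 ≤ 517 → not valid
(157,369,561): 157+369 ≤ 561 → not valid
(19,272,414): 19+272 ≤ 414 → not valid
(321,357,718): 321+357 ≤ 718 → not valid
(122,187,325): 122+187 ≤ 325 → not valid
(197,294,528): 197+294 ≤ 528 → not valid
2 of the 8 triples form a triangle.

2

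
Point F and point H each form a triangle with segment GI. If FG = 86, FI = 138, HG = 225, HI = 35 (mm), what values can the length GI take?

From triangle FGI: |86 − 138| < GI < 86 + 138, i.e. 52 < GI < 224.
From triangle HGI: 190 < GI < 260.
Both must hold, so GI lies in the intersection.

190 < GI < 224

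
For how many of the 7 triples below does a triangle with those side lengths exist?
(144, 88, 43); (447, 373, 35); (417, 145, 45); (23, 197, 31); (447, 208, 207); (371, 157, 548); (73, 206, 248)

1

(43,88,144): 43+88 ≤ 144 → not valid
(35,373,447): 35+373 ≤ 447 → not valid
(45,145,417): 45+145 ≤ 417 → not valid
(23,31,197): 23+31 ≤ 197 → not valid
(207,208,447): 207+208 ≤ 447 → not valid
(157,371,548): 157+371 ≤ 548 → not valid
(73,206,248): 73+206 > 248 → valid
1 of the 7 triples forms a triangle.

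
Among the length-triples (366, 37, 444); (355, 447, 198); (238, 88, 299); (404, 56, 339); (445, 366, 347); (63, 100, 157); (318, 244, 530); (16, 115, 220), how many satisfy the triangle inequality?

(37,366,444): 37+366 ≤ 444 → not valid
(198,355,447): 198+355 > 447 → valid
(88,238,299): 88+238 > 299 → valid
(56,339,404): 56+339 ≤ 404 → not valid
(347,366,445): 347+366 > 445 → valid
(63,100,157): 63+100 > 157 → valid
(244,318,530): 244+318 > 530 → valid
(16,115,220): 16+115 ≤ 220 → not valid
5 of the 8 triples form a triangle.

5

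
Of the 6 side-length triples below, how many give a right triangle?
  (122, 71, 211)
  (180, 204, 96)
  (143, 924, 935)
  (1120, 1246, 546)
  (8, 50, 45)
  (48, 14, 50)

(122,71,211): 71+122 ≤ 211, not a triangle
(180,204,96): 96²+180² = 41616 = 204² → right
(143,924,935): 143²+924² = 874225 = 935² → right
(1120,1246,546): 546²+1120² = 1552516 = 1246² → right
(8,50,45): 8²+45² = 2089 < 2500 = 50² → obtuse
(48,14,50): 14²+48² = 2500 = 50² → right
4 of the 6 are right.

4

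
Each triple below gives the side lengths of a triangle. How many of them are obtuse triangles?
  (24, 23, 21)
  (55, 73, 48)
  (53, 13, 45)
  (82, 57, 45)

(24,23,21): 21²+23² = 970 > 576 = 24² → acute
(55,73,48): 48²+55² = 5329 = 73² → right
(53,13,45): 13²+45² = 2194 < 2809 = 53² → obtuse
(82,57,45): 45²+57² = 5274 < 6724 = 82² → obtuse
2 of the 4 are obtuse.

2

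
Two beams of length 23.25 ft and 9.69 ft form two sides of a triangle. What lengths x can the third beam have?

By the triangle inequality, x must be less than 23.25 + 9.69 = 32.94 and greater than |23.25 − 9.69| = 13.56.

13.56 < x < 32.94 (ft)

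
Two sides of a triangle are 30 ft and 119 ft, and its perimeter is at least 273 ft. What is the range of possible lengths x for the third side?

Triangle inequality alone gives 89 < x < 149.
The perimeter condition gives x ≥ 273 − 30 − 119 = 124.
Intersecting the two: 124 ≤ x < 149.

124 ≤ x < 149 ft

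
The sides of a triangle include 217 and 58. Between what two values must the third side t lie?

By the triangle inequality, t must be less than 217 + 58 = 275 and greater than |217 − 58| = 159.

159 < t < 275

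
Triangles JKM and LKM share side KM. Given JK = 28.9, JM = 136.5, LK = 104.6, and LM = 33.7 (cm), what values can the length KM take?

107.6 < KM < 138.3

From triangle JKM: |28.9 − 136.5| < KM < 28.9 + 136.5, i.e. 107.6 < KM < 165.4.
From triangle LKM: 70.9 < KM < 138.3.
Both must hold, so KM lies in the intersection.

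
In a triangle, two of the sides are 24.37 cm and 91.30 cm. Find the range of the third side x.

By the triangle inequality, x must be less than 24.37 + 91.30 = 115.67 and greater than |24.37 − 91.30| = 66.93.

66.93 < x < 115.67 (cm)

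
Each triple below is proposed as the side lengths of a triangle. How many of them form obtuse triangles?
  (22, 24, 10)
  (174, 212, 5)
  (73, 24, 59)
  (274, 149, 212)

(22,24,10): 10²+22² = 584 > 576 = 24² → acute
(174,212,5): 5+174 ≤ 212, not a triangle
(73,24,59): 24²+59² = 4057 < 5329 = 73² → obtuse
(274,149,212): 149²+212² = 67145 < 75076 = 274² → obtuse
2 of the 4 are obtuse.

2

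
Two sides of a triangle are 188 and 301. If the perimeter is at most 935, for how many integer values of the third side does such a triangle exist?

Triangle inequality: 113 < x < 489. Perimeter ≤ 935 gives x ≤ 935 − 188 − 301 = 446.
So 113 < x ≤ 446; integers 114 through 446: 333 values.

333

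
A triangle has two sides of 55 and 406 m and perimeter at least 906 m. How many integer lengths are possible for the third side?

Triangle inequality: 351 < x < 461. Perimeter ≥ 906 gives x ≥ 906 − 55 − 406 = 445.
So 445 ≤ x < 461; integers 445 through 460: 16 values.

16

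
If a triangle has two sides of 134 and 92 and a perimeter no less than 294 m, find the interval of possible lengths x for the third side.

Triangle inequality alone gives 42 < x < 226.
The perimeter condition gives x ≥ 294 − 134 − 92 = 68.
Intersecting the two: 68 ≤ x < 226.

68 ≤ x < 226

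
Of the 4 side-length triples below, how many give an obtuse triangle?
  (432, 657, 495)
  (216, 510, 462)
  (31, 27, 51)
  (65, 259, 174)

(432,657,495): 432²+495² = 431649 = 657² → right
(216,510,462): 216²+462² = 260100 = 510² → right
(31,27,51): 27²+31² = 1690 < 2601 = 51² → obtuse
(65,259,174): 65+174 ≤ 259, not a triangle
1 of the 4 is obtuse.

1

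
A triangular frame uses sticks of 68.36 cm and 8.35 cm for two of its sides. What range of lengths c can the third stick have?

60.01 < c < 76.71 (cm)

By the triangle inequality, c must be less than 68.36 + 8.35 = 76.71 and greater than |68.36 − 8.35| = 60.01.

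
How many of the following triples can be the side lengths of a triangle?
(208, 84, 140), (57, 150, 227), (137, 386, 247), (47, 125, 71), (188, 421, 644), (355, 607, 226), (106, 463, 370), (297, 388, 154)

(84,140,208): 84+140 > 208 → valid
(57,150,227): 57+150 ≤ 227 → not valid
(137,247,386): 137+247 ≤ 386 → not valid
(47,71,125): 47+71 ≤ 125 → not valid
(188,421,644): 188+421 ≤ 644 → not valid
(226,355,607): 226+355 ≤ 607 → not valid
(106,370,463): 106+370 > 463 → valid
(154,297,388): 154+297 > 388 → valid
3 of the 8 triples form a triangle.

3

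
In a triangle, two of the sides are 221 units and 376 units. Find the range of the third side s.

By the triangle inequality, s must be less than 221 + 376 = 597 and greater than |221 − 376| = 155.

155 < s < 597 (units)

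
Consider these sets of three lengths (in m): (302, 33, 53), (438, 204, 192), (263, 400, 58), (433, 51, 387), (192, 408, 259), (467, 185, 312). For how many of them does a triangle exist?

3

(33,53,302): 33+53 ≤ 302 → not valid
(192,204,438): 192+204 ≤ 438 → not valid
(58,263,400): 58+263 ≤ 400 → not valid
(51,387,433): 51+387 > 433 → valid
(192,259,408): 192+259 > 408 → valid
(185,312,467): 185+312 > 467 → valid
3 of the 6 triples form a triangle.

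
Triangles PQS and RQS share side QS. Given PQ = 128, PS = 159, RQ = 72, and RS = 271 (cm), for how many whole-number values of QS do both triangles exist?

87

From triangle PQS: 31 < QS < 287.
From triangle RQS: 199 < QS < 343.
Intersection: 199 < QS < 287, so integers 200 through 286: 87 values.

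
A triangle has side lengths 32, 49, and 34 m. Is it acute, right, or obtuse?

Compare the square of the longest side to the sum of squares of the other two: 32² + 34² = 2180 < 2401 = 49².

obtuse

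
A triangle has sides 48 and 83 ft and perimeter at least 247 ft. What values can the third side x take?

Triangle inequality alone gives 35 < x < 131.
The perimeter condition gives x ≥ 247 − 48 − 83 = 116.
Intersecting the two: 116 ≤ x < 131.

116 ≤ x < 131 ft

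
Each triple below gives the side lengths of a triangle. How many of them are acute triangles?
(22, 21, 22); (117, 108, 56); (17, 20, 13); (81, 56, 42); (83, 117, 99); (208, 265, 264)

5

(22,21,22): 21²+22² = 925 > 484 = 22² → acute
(117,108,56): 56²+108² = 14800 > 13689 = 117² → acute
(17,20,13): 13²+17² = 458 > 400 = 20² → acute
(81,56,42): 42²+56² = 4900 < 6561 = 81² → obtuse
(83,117,99): 83²+99² = 16690 > 13689 = 117² → acute
(208,265,264): 208²+264² = 112960 > 70225 = 265² → acute
5 of the 6 are acute.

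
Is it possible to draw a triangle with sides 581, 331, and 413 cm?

Yes

The longest side is 581, and the other two sum to 744.
Since 744 > 581, the triangle inequality holds.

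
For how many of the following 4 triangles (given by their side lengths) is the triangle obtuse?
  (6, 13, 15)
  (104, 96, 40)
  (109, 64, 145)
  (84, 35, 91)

2

(6,13,15): 6²+13² = 205 < 225 = 15² → obtuse
(104,96,40): 40²+96² = 10816 = 104² → right
(109,64,145): 64²+109² = 15977 < 21025 = 145² → obtuse
(84,35,91): 35²+84² = 8281 = 91² → right
2 of the 4 are obtuse.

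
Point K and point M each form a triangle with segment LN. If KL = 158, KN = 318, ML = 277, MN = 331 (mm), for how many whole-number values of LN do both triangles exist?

315

From triangle KLN: 160 < LN < 476.
From triangle MLN: 54 < LN < 608.
Intersection: 160 < LN < 476, so integers 161 through 475: 315 values.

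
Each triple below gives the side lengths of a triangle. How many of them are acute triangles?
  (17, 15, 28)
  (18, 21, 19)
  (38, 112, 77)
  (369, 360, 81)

(17,15,28): 15²+17² = 514 < 784 = 28² → obtuse
(18,21,19): 18²+19² = 685 > 441 = 21² → acute
(38,112,77): 38²+77² = 7373 < 12544 = 112² → obtuse
(369,360,81): 81²+360² = 136161 = 369² → right
1 of the 4 is acute.

1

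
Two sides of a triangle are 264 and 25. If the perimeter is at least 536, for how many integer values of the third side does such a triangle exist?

Triangle inequality: 239 < x < 289. Perimeter ≥ 536 gives x ≥ 536 − 264 − 25 = 247.
So 247 ≤ x < 289; integers 247 through 288: 42 values.

42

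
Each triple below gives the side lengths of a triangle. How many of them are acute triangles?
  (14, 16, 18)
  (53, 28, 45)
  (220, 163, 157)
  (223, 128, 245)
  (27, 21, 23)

(14,16,18): 14²+16² = 452 > 324 = 18² → acute
(53,28,45): 28²+45² = 2809 = 53² → right
(220,163,157): 157²+163² = 51218 > 48400 = 220² → acute
(223,128,245): 128²+223² = 66113 > 60025 = 245² → acute
(27,21,23): 21²+23² = 970 > 729 = 27² → acute
4 of the 5 are acute.

4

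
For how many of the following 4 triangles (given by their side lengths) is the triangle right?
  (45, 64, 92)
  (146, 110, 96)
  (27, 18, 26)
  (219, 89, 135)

(45,64,92): 45²+64² = 6121 < 8464 = 92² → obtuse
(146,110,96): 96²+110² = 21316 = 146² → right
(27,18,26): 18²+26² = 1000 > 729 = 27² → acute
(219,89,135): 89²+135² = 26146 < 47961 = 219² → obtuse
1 of the 4 is right.

1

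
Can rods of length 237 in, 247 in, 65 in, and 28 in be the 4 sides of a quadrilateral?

A quadrilateral exists iff every side is shorter than the sum of the others — equivalently, the longest side is less than the sum of the rest.
Longest side 247 < 330 (sum of the remaining 3), so yes.

Yes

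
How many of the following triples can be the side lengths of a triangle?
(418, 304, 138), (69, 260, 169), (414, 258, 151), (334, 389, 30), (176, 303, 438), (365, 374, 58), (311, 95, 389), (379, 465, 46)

(138,304,418): 138+304 > 418 → valid
(69,169,260): 69+169 ≤ 260 → not valid
(151,258,414): 151+258 ≤ 414 → not valid
(30,334,389): 30+334 ≤ 389 → not valid
(176,303,438): 176+303 > 438 → valid
(58,365,374): 58+365 > 374 → valid
(95,311,389): 95+311 > 389 → valid
(46,379,465): 46+379 ≤ 465 → not valid
4 of the 8 triples form a triangle.

4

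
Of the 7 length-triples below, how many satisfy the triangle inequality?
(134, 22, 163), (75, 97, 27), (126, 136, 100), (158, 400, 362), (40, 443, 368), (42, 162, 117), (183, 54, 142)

(22,134,163): 22+134 ≤ 163 → not valid
(27,75,97): 27+75 > 97 → valid
(100,126,136): 100+126 > 136 → valid
(158,362,400): 158+362 > 400 → valid
(40,368,443): 40+368 ≤ 443 → not valid
(42,117,162): 42+117 ≤ 162 → not valid
(54,142,183): 54+142 > 183 → valid
4 of the 7 triples form a triangle.

4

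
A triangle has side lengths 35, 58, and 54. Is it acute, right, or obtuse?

acute

Compare the square of the longest side to the sum of squares of the other two: 35² + 54² = 4141 > 3364 = 58².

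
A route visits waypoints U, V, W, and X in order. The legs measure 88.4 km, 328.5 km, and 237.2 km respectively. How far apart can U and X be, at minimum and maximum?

2.9 ≤ UX ≤ 654.1 km

The maximum is all hops collinear in one direction: 88.4 + 328.5 + 237.2 = 654.1.
The longest hop is 328.5; the others sum to 325.6. Folding the others back against it leaves at least 328.5 − 325.6 = 2.9.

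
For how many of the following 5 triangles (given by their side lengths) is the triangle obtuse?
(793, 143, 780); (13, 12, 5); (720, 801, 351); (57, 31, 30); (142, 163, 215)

1

(793,143,780): 143²+780² = 628849 = 793² → right
(13,12,5): 5²+12² = 169 = 13² → right
(720,801,351): 351²+720² = 641601 = 801² → right
(57,31,30): 30²+31² = 1861 < 3249 = 57² → obtuse
(142,163,215): 142²+163² = 46733 > 46225 = 215² → acute
1 of the 5 is obtuse.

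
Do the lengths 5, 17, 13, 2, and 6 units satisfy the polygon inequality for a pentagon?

A pentagon exists iff every side is shorter than the sum of the others — equivalently, the longest side is less than the sum of the rest.
Longest side 17 < 26 (sum of the remaining 4), so yes.

Yes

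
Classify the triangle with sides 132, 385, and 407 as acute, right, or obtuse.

right

Compare the square of the longest side to the sum of squares of the other two: 132² + 385² = 165649 = 407².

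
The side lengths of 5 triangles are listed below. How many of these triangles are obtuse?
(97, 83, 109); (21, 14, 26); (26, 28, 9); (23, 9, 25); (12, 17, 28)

(97,83,109): 83²+97² = 16298 > 11881 = 109² → acute
(21,14,26): 14²+21² = 637 < 676 = 26² → obtuse
(26,28,9): 9²+26² = 757 < 784 = 28² → obtuse
(23,9,25): 9²+23² = 610 < 625 = 25² → obtuse
(12,17,28): 12²+17² = 433 < 784 = 28² → obtuse
4 of the 5 are obtuse.

4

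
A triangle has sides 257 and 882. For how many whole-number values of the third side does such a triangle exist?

513

The third side lies in the open interval (625, 1139).
Integers from 626 to 1138 inclusive: 1138 − 626 + 1 = 513.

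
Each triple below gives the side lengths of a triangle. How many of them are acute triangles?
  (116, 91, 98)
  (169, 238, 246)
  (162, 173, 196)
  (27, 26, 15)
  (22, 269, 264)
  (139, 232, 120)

(116,91,98): 91²+98² = 17885 > 13456 = 116² → acute
(169,238,246): 169²+238² = 85205 > 60516 = 246² → acute
(162,173,196): 162²+173² = 56173 > 38416 = 196² → acute
(27,26,15): 15²+26² = 901 > 729 = 27² → acute
(22,269,264): 22²+264² = 70180 < 72361 = 269² → obtuse
(139,232,120): 120²+139² = 33721 < 53824 = 232² → obtuse
4 of the 6 are acute.

4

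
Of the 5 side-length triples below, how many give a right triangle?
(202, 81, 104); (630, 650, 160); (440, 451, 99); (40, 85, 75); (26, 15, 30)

3

(202,81,104): 81+104 ≤ 202, not a triangle
(630,650,160): 160²+630² = 422500 = 650² → right
(440,451,99): 99²+440² = 203401 = 451² → right
(40,85,75): 40²+75² = 7225 = 85² → right
(26,15,30): 15²+26² = 901 > 900 = 30² → acute
3 of the 5 are right.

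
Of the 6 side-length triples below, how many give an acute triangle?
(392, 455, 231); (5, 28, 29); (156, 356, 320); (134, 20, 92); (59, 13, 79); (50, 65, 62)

(392,455,231): 231²+392² = 207025 = 455² → right
(5,28,29): 5²+28² = 809 < 841 = 29² → obtuse
(156,356,320): 156²+320² = 126736 = 356² → right
(134,20,92): 20+92 ≤ 134, not a triangle
(59,13,79): 13+59 ≤ 79, not a triangle
(50,65,62): 50²+62² = 6344 > 4225 = 65² → acute
1 of the 6 is acute.

1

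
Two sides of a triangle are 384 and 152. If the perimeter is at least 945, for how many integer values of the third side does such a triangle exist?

127

Triangle inequality: 232 < x < 536. Perimeter ≥ 945 gives x ≥ 945 − 384 − 152 = 409.
So 409 ≤ x < 536; integers 409 through 535: 127 values.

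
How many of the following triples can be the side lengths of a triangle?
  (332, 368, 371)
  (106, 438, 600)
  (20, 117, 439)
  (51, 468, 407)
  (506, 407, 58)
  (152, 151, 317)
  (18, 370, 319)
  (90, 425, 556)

(332,368,371): 332+368 > 371 → valid
(106,438,600): 106+438 ≤ 600 → not valid
(20,117,439): 20+117 ≤ 439 → not valid
(51,407,468): 51+407 ≤ 468 → not valid
(58,407,506): 58+407 ≤ 506 → not valid
(151,152,317): 151+152 ≤ 317 → not valid
(18,319,370): 18+319 ≤ 370 → not valid
(90,425,556): 90+425 ≤ 556 → not valid
1 of the 8 triples forms a triangle.

1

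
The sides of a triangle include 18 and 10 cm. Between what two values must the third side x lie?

8 < x < 28 (cm)

By the triangle inequality, x must be less than 18 + 10 = 28 and greater than |18 − 10| = 8.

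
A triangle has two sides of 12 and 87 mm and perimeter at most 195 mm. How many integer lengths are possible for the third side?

Triangle inequality: 75 < x < 99. Perimeter ≤ 195 gives x ≤ 195 − 12 − 87 = 96.
So 75 < x ≤ 96; integers 76 through 96: 21 values.

21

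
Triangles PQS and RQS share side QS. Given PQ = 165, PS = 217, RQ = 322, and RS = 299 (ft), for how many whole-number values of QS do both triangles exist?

329

From triangle PQS: 52 < QS < 382.
From triangle RQS: 23 < QS < 621.
Intersection: 52 < QS < 382, so integers 53 through 381: 329 values.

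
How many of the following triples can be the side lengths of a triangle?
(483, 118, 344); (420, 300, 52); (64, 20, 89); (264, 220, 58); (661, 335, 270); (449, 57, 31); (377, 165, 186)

(118,344,483): 118+344 ≤ 483 → not valid
(52,300,420): 52+300 ≤ 420 → not valid
(20,64,89): 20+64 ≤ 89 → not valid
(58,220,264): 58+220 > 264 → valid
(270,335,661): 270+335 ≤ 661 → not valid
(31,57,449): 31+57 ≤ 449 → not valid
(165,186,377): 165+186 ≤ 377 → not valid
1 of the 7 triples forms a triangle.

1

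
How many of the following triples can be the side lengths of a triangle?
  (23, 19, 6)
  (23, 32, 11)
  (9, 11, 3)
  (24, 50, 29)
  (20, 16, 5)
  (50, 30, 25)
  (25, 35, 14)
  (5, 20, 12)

(6,19,23): 6+19 > 23 → valid
(11,23,32): 11+23 > 32 → valid
(3,9,11): 3+9 > 11 → valid
(24,29,50): 24+29 > 50 → valid
(5,16,20): 5+16 > 20 → valid
(25,30,50): 25+30 > 50 → valid
(14,25,35): 14+25 > 35 → valid
(5,12,20): 5+12 ≤ 20 → not valid
7 of the 8 triples form a triangle.

7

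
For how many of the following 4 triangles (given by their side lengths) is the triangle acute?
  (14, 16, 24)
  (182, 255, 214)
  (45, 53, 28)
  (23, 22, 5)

(14,16,24): 14²+16² = 452 < 576 = 24² → obtuse
(182,255,214): 182²+214² = 78920 > 65025 = 255² → acute
(45,53,28): 28²+45² = 2809 = 53² → right
(23,22,5): 5²+22² = 509 < 529 = 23² → obtuse
1 of the 4 is acute.

1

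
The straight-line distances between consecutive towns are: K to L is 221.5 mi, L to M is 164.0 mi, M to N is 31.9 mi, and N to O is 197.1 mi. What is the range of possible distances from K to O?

0 ≤ KO ≤ 614.5 mi

The maximum is all hops collinear in one direction: 221.5 + 164.0 + 31.9 + 197.1 = 614.5.
The longest hop is 221.5; the others sum to 393.0. Since 221.5 ≤ 393.0, the path can fold back on itself completely, so the minimum distance is 0.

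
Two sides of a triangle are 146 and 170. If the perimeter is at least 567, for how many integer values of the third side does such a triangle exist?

Triangle inequality: 24 < x < 316. Perimeter ≥ 567 gives x ≥ 567 − 146 − 170 = 251.
So 251 ≤ x < 316; integers 251 through 315: 65 values.

65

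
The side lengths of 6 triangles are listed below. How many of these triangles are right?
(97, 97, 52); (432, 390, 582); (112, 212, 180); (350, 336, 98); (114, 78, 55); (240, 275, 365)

(97,97,52): 52²+97² = 12113 > 9409 = 97² → acute
(432,390,582): 390²+432² = 338724 = 582² → right
(112,212,180): 112²+180² = 44944 = 212² → right
(350,336,98): 98²+336² = 122500 = 350² → right
(114,78,55): 55²+78² = 9109 < 12996 = 114² → obtuse
(240,275,365): 240²+275² = 133225 = 365² → right
4 of the 6 are right.

4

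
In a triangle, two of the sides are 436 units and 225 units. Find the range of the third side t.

211 < t < 661 (units)

By the triangle inequality, t must be less than 436 + 225 = 661 and greater than |436 − 225| = 211.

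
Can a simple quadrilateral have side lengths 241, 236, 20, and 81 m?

A quadrilateral exists iff every side is shorter than the sum of the others — equivalently, the longest side is less than the sum of the rest.
Longest side 241 < 337 (sum of the remaining 3), so yes.

Yes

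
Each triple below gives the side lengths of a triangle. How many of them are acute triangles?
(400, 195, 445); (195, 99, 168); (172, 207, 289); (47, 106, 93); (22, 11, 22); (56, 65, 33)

1

(400,195,445): 195²+400² = 198025 = 445² → right
(195,99,168): 99²+168² = 38025 = 195² → right
(172,207,289): 172²+207² = 72433 < 83521 = 289² → obtuse
(47,106,93): 47²+93² = 10858 < 11236 = 106² → obtuse
(22,11,22): 11²+22² = 605 > 484 = 22² → acute
(56,65,33): 33²+56² = 4225 = 65² → right
1 of the 6 is acute.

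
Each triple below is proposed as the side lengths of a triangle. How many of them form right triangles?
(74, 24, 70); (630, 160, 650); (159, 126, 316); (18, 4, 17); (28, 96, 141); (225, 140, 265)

(74,24,70): 24²+70² = 5476 = 74² → right
(630,160,650): 160²+630² = 422500 = 650² → right
(159,126,316): 126+159 ≤ 316, not a triangle
(18,4,17): 4²+17² = 305 < 324 = 18² → obtuse
(28,96,141): 28+96 ≤ 141, not a triangle
(225,140,265): 140²+225² = 70225 = 265² → right
3 of the 6 are right.

3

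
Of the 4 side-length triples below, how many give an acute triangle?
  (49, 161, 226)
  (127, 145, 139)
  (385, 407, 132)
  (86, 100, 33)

1

(49,161,226): 49+161 ≤ 226, not a triangle
(127,145,139): 127²+139² = 35450 > 21025 = 145² → acute
(385,407,132): 132²+385² = 165649 = 407² → right
(86,100,33): 33²+86² = 8485 < 10000 = 100² → obtuse
1 of the 4 is acute.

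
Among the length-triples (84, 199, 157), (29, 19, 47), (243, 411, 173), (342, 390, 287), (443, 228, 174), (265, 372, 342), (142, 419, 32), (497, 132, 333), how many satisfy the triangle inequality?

5

(84,157,199): 84+157 > 199 → valid
(19,29,47): 19+29 > 47 → valid
(173,243,411): 173+243 > 411 → valid
(287,342,390): 287+342 > 390 → valid
(174,228,443): 174+228 ≤ 443 → not valid
(265,342,372): 265+342 > 372 → valid
(32,142,419): 32+142 ≤ 419 → not valid
(132,333,497): 132+333 ≤ 497 → not valid
5 of the 8 triples form a triangle.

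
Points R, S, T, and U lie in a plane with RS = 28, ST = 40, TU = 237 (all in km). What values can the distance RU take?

169 ≤ RU ≤ 305 km

The maximum is all hops collinear in one direction: 28 + 40 + 237 = 305.
The longest hop is 237; the others sum to 68. Folding the others back against it leaves at least 237 − 68 = 169.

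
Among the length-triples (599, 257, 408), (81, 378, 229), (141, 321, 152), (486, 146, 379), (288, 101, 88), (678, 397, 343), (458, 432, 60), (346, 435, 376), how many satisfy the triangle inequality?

(257,408,599): 257+408 > 599 → valid
(81,229,378): 81+229 ≤ 378 → not valid
(141,152,321): 141+152 ≤ 321 → not valid
(146,379,486): 146+379 > 486 → valid
(88,101,288): 88+101 ≤ 288 → not valid
(343,397,678): 343+397 > 678 → valid
(60,432,458): 60+432 > 458 → valid
(346,376,435): 346+376 > 435 → valid
5 of the 8 triples form a triangle.

5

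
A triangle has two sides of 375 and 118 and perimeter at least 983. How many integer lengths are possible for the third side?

3

Triangle inequality: 257 < x < 493. Perimeter ≥ 983 gives x ≥ 983 − 375 − 118 = 490.
So 490 ≤ x < 493; integers 490 through 492: 3 values.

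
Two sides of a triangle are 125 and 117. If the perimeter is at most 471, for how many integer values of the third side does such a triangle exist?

Triangle inequality: 8 < x < 242. Perimeter ≤ 471 gives x ≤ 471 − 125 − 117 = 229.
So 8 < x ≤ 229; integers 9 through 229: 221 values.

221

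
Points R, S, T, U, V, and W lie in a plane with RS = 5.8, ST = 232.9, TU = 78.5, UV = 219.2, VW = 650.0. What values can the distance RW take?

113.6 ≤ RW ≤ 1186.4

The maximum is all hops collinear in one direction: 5.8 + 232.9 + 78.5 + 219.2 + 650.0 = 1186.4.
The longest hop is 650.0; the others sum to 536.4. Folding the others back against it leaves at least 650.0 − 536.4 = 113.6.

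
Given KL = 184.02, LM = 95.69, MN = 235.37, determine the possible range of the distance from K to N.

The maximum is all hops collinear in one direction: 184.02 + 95.69 + 235.37 = 515.08.
The longest hop is 235.37; the others sum to 279.71. Since 235.37 ≤ 279.71, the path can fold back on itself completely, so the minimum distance is 0.

0 ≤ KN ≤ 515.08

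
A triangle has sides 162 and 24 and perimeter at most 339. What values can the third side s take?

Triangle inequality alone gives 138 < s < 186.
The perimeter condition gives s ≤ 339 − 162 − 24 = 153.
Intersecting the two: 138 < s ≤ 153.

138 < s ≤ 153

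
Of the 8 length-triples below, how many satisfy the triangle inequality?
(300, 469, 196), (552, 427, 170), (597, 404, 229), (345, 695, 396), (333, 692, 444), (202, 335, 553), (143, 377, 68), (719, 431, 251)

5

(196,300,469): 196+300 > 469 → valid
(170,427,552): 170+427 > 552 → valid
(229,404,597): 229+404 > 597 → valid
(345,396,695): 345+396 > 695 → valid
(333,444,692): 333+444 > 692 → valid
(202,335,553): 202+335 ≤ 553 → not valid
(68,143,377): 68+143 ≤ 377 → not valid
(251,431,719): 251+431 ≤ 719 → not valid
5 of the 8 triples form a triangle.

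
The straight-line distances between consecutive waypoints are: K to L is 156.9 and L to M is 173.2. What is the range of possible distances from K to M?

16.3 ≤ KM ≤ 330.1

By the triangle inequality, |156.9 − 173.2| ≤ KM ≤ 156.9 + 173.2.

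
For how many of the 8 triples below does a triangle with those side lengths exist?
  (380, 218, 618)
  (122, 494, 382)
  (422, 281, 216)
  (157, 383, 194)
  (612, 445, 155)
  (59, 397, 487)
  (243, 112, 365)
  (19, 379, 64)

(218,380,618): 218+380 ≤ 618 → not valid
(122,382,494): 122+382 > 494 → valid
(216,281,422): 216+281 > 422 → valid
(157,194,383): 157+194 ≤ 383 → not valid
(155,445,612): 155+445 ≤ 612 → not valid
(59,397,487): 59+397 ≤ 487 → not valid
(112,243,365): 112+243 ≤ 365 → not valid
(19,64,379): 19+64 ≤ 379 → not valid
2 of the 8 triples form a triangle.

2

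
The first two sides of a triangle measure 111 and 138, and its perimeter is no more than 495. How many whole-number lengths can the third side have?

219

Triangle inequality: 27 < x < 249. Perimeter ≤ 495 gives x ≤ 495 − 111 − 138 = 246.
So 27 < x ≤ 246; integers 28 through 246: 219 values.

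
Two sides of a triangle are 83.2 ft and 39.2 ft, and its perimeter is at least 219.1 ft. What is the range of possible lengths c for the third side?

96.7 ≤ c < 122.4

Triangle inequality alone gives 44.0 < c < 122.4.
The perimeter condition gives c ≥ 219.1 − 83.2 − 39.2 = 96.7.
Intersecting the two: 96.7 ≤ c < 122.4.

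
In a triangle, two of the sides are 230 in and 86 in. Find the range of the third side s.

By the triangle inequality, s must be less than 230 + 86 = 316 and greater than |230 − 86| = 144.

144 < s < 316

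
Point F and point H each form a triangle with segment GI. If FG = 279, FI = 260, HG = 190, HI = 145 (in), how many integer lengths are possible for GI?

From triangle FGI: 19 < GI < 539.
From triangle HGI: 45 < GI < 335.
Intersection: 45 < GI < 335, so integers 46 through 334: 289 values.

289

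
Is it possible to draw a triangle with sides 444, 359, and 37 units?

No

The longest side is 444, but the other two sum to only 396.
396 < 444, so the triangle inequality fails.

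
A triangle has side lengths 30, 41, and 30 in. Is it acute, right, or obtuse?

acute

Compare the square of the longest side to the sum of squares of the other two: 30² + 30² = 1800 > 1681 = 41².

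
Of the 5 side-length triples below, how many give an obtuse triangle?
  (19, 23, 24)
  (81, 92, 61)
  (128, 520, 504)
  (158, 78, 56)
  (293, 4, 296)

1

(19,23,24): 19²+23² = 890 > 576 = 24² → acute
(81,92,61): 61²+81² = 10282 > 8464 = 92² → acute
(128,520,504): 128²+504² = 270400 = 520² → right
(158,78,56): 56+78 ≤ 158, not a triangle
(293,4,296): 4²+293² = 85865 < 87616 = 296² → obtuse
1 of the 5 is obtuse.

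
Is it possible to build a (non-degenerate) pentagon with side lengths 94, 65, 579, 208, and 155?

For a pentagon, each side must be shorter than the sum of the others.
Here the longest side is 579, but the remaining 4 sides sum to only 522.

No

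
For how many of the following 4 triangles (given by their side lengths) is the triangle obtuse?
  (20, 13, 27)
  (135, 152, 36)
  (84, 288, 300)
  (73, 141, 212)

(20,13,27): 13²+20² = 569 < 729 = 27² → obtuse
(135,152,36): 36²+135² = 19521 < 23104 = 152² → obtuse
(84,288,300): 84²+288² = 90000 = 300² → right
(73,141,212): 73²+141² = 25210 < 44944 = 212² → obtuse
3 of the 4 are obtuse.

3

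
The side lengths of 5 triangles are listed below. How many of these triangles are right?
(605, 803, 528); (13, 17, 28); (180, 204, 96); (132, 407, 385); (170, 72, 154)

4

(605,803,528): 528²+605² = 644809 = 803² → right
(13,17,28): 13²+17² = 458 < 784 = 28² → obtuse
(180,204,96): 96²+180² = 41616 = 204² → right
(132,407,385): 132²+385² = 165649 = 407² → right
(170,72,154): 72²+154² = 28900 = 170² → right
4 of the 5 are right.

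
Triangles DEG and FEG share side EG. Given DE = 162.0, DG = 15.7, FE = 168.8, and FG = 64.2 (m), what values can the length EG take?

146.3 < EG < 177.7

From triangle DEG: |162.0 − 15.7| < EG < 162.0 + 15.7, i.e. 146.3 < EG < 177.7.
From triangle FEG: 104.6 < EG < 233.0.
Both must hold, so EG lies in the intersection.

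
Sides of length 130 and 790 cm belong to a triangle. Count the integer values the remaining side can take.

259

The third side lies in the open interval (660, 920).
Integers from 661 to 919 inclusive: 919 − 661 + 1 = 259.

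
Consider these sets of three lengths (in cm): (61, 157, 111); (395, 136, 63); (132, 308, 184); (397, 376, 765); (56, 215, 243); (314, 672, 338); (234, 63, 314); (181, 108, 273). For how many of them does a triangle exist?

(61,111,157): 61+111 > 157 → valid
(63,136,395): 63+136 ≤ 395 → not valid
(132,184,308): 132+184 > 308 → valid
(376,397,765): 376+397 > 765 → valid
(56,215,243): 56+215 > 243 → valid
(314,338,672): 314+338 ≤ 672 → not valid
(63,234,314): 63+234 ≤ 314 → not valid
(108,181,273): 108+181 > 273 → valid
5 of the 8 triples form a triangle.

5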